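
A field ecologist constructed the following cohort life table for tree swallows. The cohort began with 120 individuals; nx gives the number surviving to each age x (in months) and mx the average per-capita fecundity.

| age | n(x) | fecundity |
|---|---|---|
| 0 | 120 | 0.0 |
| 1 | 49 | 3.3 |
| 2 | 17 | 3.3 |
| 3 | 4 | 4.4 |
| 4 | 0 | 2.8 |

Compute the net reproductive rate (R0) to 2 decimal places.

1.96

lx = nx/n0 = nx/120: 1, 0.40833…, 0.14167…, 0.03333…, 0
lx·mx by age: 0, 1.3475…, 0.4675…, 0.146667…, 0
R0 = Σ lx·mx = 1.961667… → 1.96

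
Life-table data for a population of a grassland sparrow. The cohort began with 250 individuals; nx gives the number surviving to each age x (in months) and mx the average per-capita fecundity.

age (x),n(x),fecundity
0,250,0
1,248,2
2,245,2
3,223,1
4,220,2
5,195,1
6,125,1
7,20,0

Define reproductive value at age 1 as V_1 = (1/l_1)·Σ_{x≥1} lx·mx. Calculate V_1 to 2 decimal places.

lx = nx/n0 = nx/250: 1, 0.992, 0.98, 0.892, 0.88, 0.78, 0.5, 0.08
lx·mx for x ≥ 1: 1.984, 1.96, 0.892, 1.76, 0.78, 0.5, 0 → sum = 7.876
V_1 = 7.876 / l_1 = 7.876 / 0.992 = 7.939516… → 7.94

7.94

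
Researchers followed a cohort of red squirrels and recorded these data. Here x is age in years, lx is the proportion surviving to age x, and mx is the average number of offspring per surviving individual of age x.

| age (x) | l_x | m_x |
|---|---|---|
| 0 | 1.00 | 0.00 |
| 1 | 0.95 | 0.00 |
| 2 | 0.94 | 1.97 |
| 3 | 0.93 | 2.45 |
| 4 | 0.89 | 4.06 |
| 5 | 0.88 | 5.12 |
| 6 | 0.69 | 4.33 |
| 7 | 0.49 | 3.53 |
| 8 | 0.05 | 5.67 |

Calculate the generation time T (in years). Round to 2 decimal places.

4.63

lx·mx: 0, 0, 1.8518, 2.2785, 3.6134, 4.5056, 2.9877, 1.7297, 0.2835 → R0 = 17.2502
x·lx·mx: 0, 0, 3.7036, 6.8355, 14.4536, 22.528, 17.9262, 12.1079, 2.268 → Σ = 79.8228
T = 79.8228 / 17.2502 = 4.627355… → 4.63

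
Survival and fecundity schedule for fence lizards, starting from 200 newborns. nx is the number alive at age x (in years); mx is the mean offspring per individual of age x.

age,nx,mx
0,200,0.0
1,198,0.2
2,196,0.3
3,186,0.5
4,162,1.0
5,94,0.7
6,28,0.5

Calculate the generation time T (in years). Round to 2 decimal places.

lx = nx/n0 = nx/200: 1, 0.99, 0.98, 0.93, 0.81, 0.47, 0.14
lx·mx: 0, 0.198, 0.294, 0.465, 0.81, 0.329, 0.07 → R0 = 2.166
x·lx·mx: 0, 0.198, 0.588, 1.395, 3.24, 1.645, 0.42 → Σ = 7.486
T = 7.486 / 2.166 = 3.45614… → 3.46

3.46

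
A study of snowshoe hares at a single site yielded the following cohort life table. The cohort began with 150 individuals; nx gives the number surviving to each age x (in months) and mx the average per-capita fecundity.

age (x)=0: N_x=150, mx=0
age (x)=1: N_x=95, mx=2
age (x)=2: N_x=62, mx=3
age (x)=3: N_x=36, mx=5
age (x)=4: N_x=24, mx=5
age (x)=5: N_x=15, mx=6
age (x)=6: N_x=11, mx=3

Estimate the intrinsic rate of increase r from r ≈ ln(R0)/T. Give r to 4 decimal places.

0.5993

lx = nx/n0 = nx/150: 1, 0.63333…, 0.41333…, 0.24, 0.16, 0.1, 0.07333…
R0 = Σ lx·mx = 0 + 1.26667… + 1.24… + 1.2 + 0.8 + 0.6 + 0.22… = 5.326667…
Σ x·lx·mx = 14.866667…; T = 14.866667…/5.326667… = 2.79099…
r ≈ ln(R0)/T = ln(5.326667…)/2.79099… = 0.599331… → 0.5993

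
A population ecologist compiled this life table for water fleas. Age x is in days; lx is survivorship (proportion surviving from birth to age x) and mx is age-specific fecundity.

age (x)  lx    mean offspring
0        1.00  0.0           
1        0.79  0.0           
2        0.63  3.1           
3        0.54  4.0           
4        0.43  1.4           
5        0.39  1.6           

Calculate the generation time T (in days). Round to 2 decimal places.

lx·mx: 0, 0, 1.953, 2.16, 0.602, 0.624 → R0 = 5.339
x·lx·mx: 0, 0, 3.906, 6.48, 2.408, 3.12 → Σ = 15.914
T = 15.914 / 5.339 = 2.980708… → 2.98

2.98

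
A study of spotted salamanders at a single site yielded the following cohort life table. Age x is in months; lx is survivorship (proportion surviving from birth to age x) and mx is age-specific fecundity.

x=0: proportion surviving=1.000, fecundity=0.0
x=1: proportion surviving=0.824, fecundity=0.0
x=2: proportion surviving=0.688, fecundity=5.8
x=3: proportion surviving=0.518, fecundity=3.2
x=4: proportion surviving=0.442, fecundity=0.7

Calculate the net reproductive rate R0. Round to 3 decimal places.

lx·mx by age: 0, 0, 3.9904, 1.6576, 0.3094
R0 = Σ lx·mx = 5.9574 → 5.957

5.957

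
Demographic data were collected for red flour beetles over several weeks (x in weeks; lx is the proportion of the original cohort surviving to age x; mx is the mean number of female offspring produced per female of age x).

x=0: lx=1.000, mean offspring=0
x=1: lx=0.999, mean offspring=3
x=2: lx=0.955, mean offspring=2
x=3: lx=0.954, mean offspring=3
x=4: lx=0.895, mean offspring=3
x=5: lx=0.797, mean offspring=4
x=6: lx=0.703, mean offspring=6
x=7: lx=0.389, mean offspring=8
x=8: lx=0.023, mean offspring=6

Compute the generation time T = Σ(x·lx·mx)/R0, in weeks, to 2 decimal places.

lx·mx: 0, 2.997, 1.91, 2.862, 2.685, 3.188, 4.218, 3.112, 0.138 → R0 = 21.11
x·lx·mx: 0, 2.997, 3.82, 8.586, 10.74, 15.94, 25.308, 21.784, 1.104 → Σ = 90.279
T = 90.279 / 21.11 = 4.276599… → 4.28

4.28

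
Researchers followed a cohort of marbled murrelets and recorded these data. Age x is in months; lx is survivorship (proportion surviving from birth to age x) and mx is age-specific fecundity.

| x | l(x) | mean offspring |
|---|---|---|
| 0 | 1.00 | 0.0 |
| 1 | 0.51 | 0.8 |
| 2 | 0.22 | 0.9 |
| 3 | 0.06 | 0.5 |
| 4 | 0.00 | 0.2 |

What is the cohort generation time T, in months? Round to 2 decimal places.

1.41

lx·mx: 0, 0.408, 0.198, 0.03, 0 → R0 = 0.636
x·lx·mx: 0, 0.408, 0.396, 0.09, 0 → Σ = 0.894
T = 0.894 / 0.636 = 1.40566… → 1.41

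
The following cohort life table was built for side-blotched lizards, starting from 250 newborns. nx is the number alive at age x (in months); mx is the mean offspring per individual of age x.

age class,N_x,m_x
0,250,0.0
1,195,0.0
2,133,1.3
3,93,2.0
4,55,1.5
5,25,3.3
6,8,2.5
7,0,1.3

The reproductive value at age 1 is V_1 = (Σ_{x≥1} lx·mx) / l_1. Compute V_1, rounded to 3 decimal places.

2.789

lx = nx/n0 = nx/250: 1, 0.78, 0.532, 0.372, 0.22, 0.1, 0.032, 0
lx·mx for x ≥ 1: 0, 0.6916, 0.744, 0.33, 0.33, 0.08, 0 → sum = 2.1756
V_1 = 2.1756 / l_1 = 2.1756 / 0.78 = 2.789231… → 2.789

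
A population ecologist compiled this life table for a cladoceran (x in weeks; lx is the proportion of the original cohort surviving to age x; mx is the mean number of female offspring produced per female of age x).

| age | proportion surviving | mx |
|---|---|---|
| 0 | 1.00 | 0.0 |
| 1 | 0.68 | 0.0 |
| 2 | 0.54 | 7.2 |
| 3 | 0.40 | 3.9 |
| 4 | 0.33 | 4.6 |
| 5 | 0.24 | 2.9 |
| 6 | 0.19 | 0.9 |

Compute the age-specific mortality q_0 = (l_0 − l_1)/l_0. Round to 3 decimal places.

0.320

q_0 = (l_0 − l_1) / l_0 = (1 − 0.68) / 1
     = 0.32 / 1 = 0.32 → 0.320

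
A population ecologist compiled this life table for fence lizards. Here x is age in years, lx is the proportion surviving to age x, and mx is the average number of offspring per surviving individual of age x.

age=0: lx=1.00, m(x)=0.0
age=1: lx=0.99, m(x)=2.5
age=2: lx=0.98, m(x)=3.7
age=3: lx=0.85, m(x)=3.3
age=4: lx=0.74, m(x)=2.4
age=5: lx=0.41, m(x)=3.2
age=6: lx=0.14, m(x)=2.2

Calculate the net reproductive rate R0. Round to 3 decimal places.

lx·mx by age: 0, 2.475, 3.626, 2.805, 1.776, 1.312, 0.308
R0 = Σ lx·mx = 12.302 → 12.302

12.302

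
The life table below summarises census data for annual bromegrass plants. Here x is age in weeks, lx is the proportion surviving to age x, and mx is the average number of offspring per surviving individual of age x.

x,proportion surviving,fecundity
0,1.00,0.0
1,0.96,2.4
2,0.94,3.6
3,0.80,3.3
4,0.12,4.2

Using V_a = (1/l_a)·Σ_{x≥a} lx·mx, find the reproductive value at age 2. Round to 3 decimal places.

6.945

lx·mx for x ≥ 2: 3.384, 2.64, 0.504 → sum = 6.528
V_2 = 6.528 / l_2 = 6.528 / 0.94 = 6.944681… → 6.945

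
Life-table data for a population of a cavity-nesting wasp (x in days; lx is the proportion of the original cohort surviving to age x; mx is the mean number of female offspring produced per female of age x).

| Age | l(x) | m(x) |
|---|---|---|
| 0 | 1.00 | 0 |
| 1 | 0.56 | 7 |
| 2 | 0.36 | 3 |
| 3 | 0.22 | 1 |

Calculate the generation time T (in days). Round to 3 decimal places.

lx·mx: 0, 3.92, 1.08, 0.22 → R0 = 5.22
x·lx·mx: 0, 3.92, 2.16, 0.66 → Σ = 6.74
T = 6.74 / 5.22 = 1.291188… → 1.291

1.291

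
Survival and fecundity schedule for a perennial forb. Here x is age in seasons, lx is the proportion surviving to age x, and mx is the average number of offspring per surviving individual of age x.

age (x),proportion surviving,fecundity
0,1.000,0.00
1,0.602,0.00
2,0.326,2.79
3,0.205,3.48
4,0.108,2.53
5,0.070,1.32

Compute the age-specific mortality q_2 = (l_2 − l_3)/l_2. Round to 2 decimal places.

q_2 = (l_2 − l_3) / l_2 = (0.326 − 0.205) / 0.326
     = 0.121 / 0.326 = 0.371166… → 0.37

0.37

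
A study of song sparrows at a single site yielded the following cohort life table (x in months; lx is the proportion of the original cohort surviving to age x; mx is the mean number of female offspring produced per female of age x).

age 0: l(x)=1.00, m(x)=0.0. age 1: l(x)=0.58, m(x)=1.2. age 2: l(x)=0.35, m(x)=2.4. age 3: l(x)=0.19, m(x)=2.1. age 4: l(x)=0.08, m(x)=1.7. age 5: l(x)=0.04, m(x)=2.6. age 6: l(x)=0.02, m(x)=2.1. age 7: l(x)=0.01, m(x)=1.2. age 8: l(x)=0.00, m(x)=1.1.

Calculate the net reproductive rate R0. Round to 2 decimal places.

2.23

lx·mx by age: 0, 0.696, 0.84, 0.399, 0.136, 0.104, 0.042, 0.012, 0
R0 = Σ lx·mx = 2.229 → 2.23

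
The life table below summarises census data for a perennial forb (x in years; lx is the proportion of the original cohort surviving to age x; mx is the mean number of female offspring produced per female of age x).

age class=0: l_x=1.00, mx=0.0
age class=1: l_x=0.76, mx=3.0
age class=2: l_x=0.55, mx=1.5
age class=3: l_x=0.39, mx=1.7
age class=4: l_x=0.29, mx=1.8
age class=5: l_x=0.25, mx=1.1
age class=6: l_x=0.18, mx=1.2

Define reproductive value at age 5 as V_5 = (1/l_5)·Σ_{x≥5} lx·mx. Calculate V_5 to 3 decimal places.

1.964

lx·mx for x ≥ 5: 0.275, 0.216 → sum = 0.491
V_5 = 0.491 / l_5 = 0.491 / 0.25 = 1.964 → 1.964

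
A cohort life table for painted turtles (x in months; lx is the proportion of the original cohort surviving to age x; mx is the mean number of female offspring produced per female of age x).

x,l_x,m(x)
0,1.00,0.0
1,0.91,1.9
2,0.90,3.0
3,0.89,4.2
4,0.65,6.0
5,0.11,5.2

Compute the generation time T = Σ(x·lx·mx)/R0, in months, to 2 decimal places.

2.91

lx·mx: 0, 1.729, 2.7, 3.738, 3.9, 0.572 → R0 = 12.639
x·lx·mx: 0, 1.729, 5.4, 11.214, 15.6, 2.86 → Σ = 36.803
T = 36.803 / 12.639 = 2.91186… → 2.91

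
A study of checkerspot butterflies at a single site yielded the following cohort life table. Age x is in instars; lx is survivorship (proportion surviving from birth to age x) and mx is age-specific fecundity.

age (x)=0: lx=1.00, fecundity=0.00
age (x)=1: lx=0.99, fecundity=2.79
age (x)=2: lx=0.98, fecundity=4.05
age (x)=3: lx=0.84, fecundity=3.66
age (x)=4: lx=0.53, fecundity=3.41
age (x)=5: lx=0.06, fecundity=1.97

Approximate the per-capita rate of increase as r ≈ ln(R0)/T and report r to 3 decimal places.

R0 = Σ lx·mx = 0 + 2.7621 + 3.969 + 3.0744 + 1.8073 + 0.1182 = 11.731
Σ x·lx·mx = 27.7435; T = 27.7435/11.731 = 2.36497…
r ≈ ln(R0)/T = ln(11.731)/2.36497… = 1.04113… → 1.041

1.041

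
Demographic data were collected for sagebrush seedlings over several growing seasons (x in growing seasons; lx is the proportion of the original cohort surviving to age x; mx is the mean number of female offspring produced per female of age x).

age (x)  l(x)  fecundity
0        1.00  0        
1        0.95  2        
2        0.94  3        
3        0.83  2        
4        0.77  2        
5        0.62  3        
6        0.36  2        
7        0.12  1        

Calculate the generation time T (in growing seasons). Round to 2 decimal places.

3.12

lx·mx: 0, 1.9, 2.82, 1.66, 1.54, 1.86, 0.72, 0.12 → R0 = 10.62
x·lx·mx: 0, 1.9, 5.64, 4.98, 6.16, 9.3, 4.32, 0.84 → Σ = 33.14
T = 33.14 / 10.62 = 3.120527… → 3.12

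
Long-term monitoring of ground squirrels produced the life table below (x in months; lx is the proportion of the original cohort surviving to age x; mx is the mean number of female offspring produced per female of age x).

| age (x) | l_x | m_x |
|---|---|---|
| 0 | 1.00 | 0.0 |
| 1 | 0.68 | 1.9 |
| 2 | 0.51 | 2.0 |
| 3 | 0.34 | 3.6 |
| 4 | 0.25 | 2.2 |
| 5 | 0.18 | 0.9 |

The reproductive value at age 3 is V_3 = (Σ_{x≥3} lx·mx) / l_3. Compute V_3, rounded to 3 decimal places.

lx·mx for x ≥ 3: 1.224, 0.55, 0.162 → sum = 1.936
V_3 = 1.936 / l_3 = 1.936 / 0.34 = 5.694118… → 5.694

5.694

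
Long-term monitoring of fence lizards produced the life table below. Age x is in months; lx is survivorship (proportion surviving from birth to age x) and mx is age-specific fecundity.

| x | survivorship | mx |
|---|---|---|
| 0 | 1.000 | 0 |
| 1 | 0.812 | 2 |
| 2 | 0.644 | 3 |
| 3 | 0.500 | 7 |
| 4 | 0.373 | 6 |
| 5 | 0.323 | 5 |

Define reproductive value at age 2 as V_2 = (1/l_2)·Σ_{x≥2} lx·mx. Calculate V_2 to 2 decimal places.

lx·mx for x ≥ 2: 1.932, 3.5, 2.238, 1.615 → sum = 9.285
V_2 = 9.285 / l_2 = 9.285 / 0.644 = 14.417702… → 14.42

14.42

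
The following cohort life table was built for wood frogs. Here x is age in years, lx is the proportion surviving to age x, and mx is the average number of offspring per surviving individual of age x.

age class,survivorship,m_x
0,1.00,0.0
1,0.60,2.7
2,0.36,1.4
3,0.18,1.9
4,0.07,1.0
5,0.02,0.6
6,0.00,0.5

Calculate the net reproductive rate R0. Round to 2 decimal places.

lx·mx by age: 0, 1.62, 0.504, 0.342, 0.07, 0.012, 0
R0 = Σ lx·mx = 2.548 → 2.55

2.55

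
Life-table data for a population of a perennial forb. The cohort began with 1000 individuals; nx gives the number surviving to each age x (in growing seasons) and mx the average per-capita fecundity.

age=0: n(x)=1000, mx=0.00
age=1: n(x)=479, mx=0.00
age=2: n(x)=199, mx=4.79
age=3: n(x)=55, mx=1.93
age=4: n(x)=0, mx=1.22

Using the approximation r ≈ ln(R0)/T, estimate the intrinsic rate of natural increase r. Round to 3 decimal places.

lx = nx/n0 = nx/1000: 1, 0.479, 0.199, 0.055, 0
R0 = Σ lx·mx = 0 + 0 + 0.95321 + 0.10615 + 0 = 1.05936
Σ x·lx·mx = 2.22487; T = 2.22487/1.05936 = 2.1002…
r ≈ ln(R0)/T = ln(1.05936)/2.1002… = 0.02746… → 0.027

0.027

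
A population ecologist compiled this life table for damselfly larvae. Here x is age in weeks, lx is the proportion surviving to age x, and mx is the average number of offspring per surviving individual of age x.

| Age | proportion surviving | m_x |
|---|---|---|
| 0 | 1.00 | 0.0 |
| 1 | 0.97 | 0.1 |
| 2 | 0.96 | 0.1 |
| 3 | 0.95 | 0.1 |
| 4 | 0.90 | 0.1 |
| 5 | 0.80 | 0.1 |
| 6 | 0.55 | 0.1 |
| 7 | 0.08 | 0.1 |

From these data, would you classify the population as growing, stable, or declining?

R0 = Σ lx·mx = 0 + 0.097 + 0.096 + 0.095 + 0.09 + 0.08 + 0.055 + 0.008 = 0.521
R0 < 1, so the population is declining.

declining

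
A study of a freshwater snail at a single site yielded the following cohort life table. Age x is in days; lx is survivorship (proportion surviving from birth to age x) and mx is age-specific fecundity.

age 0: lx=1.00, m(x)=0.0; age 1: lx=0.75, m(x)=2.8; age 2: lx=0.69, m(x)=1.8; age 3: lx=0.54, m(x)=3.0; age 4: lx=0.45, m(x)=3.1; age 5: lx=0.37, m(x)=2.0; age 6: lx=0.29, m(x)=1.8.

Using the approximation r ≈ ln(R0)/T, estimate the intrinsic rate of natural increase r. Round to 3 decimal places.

0.708

R0 = Σ lx·mx = 0 + 2.1 + 1.242 + 1.62 + 1.395 + 0.74 + 0.522 = 7.619
Σ x·lx·mx = 21.856; T = 21.856/7.619 = 2.86862…
r ≈ ln(R0)/T = ln(7.619)/2.86862… = 0.70788… → 0.708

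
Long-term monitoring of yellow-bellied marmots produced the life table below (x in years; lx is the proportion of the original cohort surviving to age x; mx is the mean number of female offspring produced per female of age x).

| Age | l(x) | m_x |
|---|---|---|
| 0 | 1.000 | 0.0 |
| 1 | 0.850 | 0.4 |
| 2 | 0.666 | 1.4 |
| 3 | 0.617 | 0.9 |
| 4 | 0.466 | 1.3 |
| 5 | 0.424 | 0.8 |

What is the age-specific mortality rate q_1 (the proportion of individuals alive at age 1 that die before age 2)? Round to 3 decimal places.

q_1 = (l_1 − l_2) / l_1 = (0.85 − 0.666) / 0.85
     = 0.184 / 0.85 = 0.216471… → 0.216

0.216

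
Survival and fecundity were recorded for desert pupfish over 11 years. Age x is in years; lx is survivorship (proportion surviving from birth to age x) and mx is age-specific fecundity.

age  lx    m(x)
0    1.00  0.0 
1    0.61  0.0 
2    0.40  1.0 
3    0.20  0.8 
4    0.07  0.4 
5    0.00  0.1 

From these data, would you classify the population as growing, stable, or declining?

R0 = Σ lx·mx = 0 + 0 + 0.4 + 0.16 + 0.028 + 0 = 0.588
R0 < 1, so the population is declining.

declining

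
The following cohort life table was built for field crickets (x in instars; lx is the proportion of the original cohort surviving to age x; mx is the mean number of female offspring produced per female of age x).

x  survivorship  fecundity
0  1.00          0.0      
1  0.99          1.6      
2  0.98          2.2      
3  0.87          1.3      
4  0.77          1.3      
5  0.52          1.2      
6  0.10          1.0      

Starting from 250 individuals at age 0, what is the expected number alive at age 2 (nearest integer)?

Expected survivors = N0 · l_2 = 250 × 0.98 = 245 → 245

245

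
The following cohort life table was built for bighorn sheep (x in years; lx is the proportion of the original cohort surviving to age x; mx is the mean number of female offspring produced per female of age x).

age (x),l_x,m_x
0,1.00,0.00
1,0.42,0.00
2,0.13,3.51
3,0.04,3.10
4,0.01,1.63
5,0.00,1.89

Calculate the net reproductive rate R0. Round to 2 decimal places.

0.60

lx·mx by age: 0, 0, 0.4563, 0.124, 0.0163, 0
R0 = Σ lx·mx = 0.5966 → 0.60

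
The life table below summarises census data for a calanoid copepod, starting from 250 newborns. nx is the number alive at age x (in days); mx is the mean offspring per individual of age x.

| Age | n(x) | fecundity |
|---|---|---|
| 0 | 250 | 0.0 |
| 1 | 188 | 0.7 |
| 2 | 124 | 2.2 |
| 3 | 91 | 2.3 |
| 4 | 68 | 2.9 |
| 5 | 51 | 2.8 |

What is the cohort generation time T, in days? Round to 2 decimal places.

lx = nx/n0 = nx/250: 1, 0.752, 0.496, 0.364, 0.272, 0.204
lx·mx: 0, 0.5264, 1.0912, 0.8372, 0.7888, 0.5712 → R0 = 3.8148
x·lx·mx: 0, 0.5264, 2.1824, 2.5116, 3.1552, 2.856 → Σ = 11.2316
T = 11.2316 / 3.8148 = 2.944217… → 2.94

2.94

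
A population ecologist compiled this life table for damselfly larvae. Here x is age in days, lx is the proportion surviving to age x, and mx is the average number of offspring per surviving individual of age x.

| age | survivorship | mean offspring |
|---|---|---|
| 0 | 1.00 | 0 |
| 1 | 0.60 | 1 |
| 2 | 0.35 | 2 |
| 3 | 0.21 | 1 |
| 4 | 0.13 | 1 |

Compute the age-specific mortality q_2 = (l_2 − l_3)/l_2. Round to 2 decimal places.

0.40

q_2 = (l_2 − l_3) / l_2 = (0.35 − 0.21) / 0.35
     = 0.14 / 0.35 = 0.4 → 0.40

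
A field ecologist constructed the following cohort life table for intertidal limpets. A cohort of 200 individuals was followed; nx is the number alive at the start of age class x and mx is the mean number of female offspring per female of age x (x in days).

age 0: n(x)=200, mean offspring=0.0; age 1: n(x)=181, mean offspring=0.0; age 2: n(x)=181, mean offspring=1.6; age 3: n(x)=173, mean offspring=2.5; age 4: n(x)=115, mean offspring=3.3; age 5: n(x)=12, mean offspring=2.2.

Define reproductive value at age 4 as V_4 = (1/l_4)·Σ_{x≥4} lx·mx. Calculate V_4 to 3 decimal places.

lx = nx/n0 = nx/200: 1, 0.905, 0.905, 0.865, 0.575, 0.06
lx·mx for x ≥ 4: 1.8975, 0.132 → sum = 2.0295
V_4 = 2.0295 / l_4 = 2.0295 / 0.575 = 3.529565… → 3.530

3.530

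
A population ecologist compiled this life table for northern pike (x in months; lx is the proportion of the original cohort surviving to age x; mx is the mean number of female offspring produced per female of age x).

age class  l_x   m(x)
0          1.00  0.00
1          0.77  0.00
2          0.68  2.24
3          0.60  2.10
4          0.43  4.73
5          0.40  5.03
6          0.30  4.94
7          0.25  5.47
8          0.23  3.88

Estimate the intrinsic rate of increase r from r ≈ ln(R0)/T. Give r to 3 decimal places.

0.492

R0 = Σ lx·mx = 0 + 0 + 1.5232 + 1.26 + 2.0339 + 2.012 + 1.482 + 1.3675 + 0.8924 = 10.571
Σ x·lx·mx = 50.6257; T = 50.6257/10.571 = 4.78911…
r ≈ ln(R0)/T = ln(10.571)/4.78911… = 0.49239… → 0.492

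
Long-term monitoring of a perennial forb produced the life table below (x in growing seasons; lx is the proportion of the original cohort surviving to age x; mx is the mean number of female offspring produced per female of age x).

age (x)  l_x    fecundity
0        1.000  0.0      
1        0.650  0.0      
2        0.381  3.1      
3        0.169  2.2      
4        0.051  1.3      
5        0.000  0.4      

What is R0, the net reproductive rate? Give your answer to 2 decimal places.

lx·mx by age: 0, 0, 1.1811, 0.3718, 0.0663, 0
R0 = Σ lx·mx = 1.6192 → 1.62

1.62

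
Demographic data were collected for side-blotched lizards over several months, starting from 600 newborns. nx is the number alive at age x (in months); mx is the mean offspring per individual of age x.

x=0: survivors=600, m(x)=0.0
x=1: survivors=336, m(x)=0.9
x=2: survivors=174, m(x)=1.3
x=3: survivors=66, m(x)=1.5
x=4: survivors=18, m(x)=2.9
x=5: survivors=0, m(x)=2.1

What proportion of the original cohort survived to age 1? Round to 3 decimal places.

0.560

l_1 = n_1/n_0 = 336/600 = 0.56 → 0.560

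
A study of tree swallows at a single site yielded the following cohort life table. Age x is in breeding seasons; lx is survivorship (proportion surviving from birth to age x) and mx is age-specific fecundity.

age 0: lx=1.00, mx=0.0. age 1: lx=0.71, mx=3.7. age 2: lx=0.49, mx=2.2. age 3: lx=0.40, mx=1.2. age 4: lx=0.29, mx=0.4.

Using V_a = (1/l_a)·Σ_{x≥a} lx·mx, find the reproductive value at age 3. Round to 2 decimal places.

lx·mx for x ≥ 3: 0.48, 0.116 → sum = 0.596
V_3 = 0.596 / l_3 = 0.596 / 0.4 = 1.49 → 1.49

1.49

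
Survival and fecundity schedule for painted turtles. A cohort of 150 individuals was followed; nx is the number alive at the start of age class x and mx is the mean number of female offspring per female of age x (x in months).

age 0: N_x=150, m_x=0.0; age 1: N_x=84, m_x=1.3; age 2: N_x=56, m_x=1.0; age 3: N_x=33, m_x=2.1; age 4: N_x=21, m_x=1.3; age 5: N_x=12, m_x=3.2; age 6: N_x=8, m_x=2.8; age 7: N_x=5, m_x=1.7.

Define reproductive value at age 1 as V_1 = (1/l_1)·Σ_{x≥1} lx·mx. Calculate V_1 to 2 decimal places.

lx = nx/n0 = nx/150: 1, 0.56, 0.37333…, 0.22, 0.14, 0.08, 0.05333…, 0.03333…
lx·mx for x ≥ 1: 0.728, 0.373333…, 0.462, 0.182, 0.256, 0.149333…, 0.056667… → sum = 2.207333…
V_1 = 2.207333… / l_1 = 2.207333… / 0.56 = 3.941667… → 3.94

3.94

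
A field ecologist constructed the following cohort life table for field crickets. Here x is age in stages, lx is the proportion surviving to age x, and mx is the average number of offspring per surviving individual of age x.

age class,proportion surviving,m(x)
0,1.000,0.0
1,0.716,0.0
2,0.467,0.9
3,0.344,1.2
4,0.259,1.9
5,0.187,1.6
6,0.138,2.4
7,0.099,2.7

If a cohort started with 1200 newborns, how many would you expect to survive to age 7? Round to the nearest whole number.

Expected survivors = N0 · l_7 = 1200 × 0.099 = 118.8 → 119

119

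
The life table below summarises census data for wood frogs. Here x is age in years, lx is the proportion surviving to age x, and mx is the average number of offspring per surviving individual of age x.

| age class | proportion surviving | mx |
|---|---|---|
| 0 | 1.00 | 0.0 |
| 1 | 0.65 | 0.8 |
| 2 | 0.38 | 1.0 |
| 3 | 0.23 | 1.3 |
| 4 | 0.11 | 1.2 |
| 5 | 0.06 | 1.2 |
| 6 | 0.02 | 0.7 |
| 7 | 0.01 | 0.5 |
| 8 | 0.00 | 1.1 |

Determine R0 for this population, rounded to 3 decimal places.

lx·mx by age: 0, 0.52, 0.38, 0.299, 0.132, 0.072, 0.014, 0.005, 0
R0 = Σ lx·mx = 1.422 → 1.422

1.422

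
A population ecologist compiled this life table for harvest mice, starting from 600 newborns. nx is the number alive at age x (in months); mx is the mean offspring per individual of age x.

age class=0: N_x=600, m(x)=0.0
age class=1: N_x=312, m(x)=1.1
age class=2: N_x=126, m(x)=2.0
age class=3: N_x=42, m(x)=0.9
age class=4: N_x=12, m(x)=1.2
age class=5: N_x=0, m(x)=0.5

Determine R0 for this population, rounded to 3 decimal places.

1.079

lx = nx/n0 = nx/600: 1, 0.52, 0.21, 0.07, 0.02, 0
lx·mx by age: 0, 0.572, 0.42, 0.063, 0.024, 0
R0 = Σ lx·mx = 1.079 → 1.079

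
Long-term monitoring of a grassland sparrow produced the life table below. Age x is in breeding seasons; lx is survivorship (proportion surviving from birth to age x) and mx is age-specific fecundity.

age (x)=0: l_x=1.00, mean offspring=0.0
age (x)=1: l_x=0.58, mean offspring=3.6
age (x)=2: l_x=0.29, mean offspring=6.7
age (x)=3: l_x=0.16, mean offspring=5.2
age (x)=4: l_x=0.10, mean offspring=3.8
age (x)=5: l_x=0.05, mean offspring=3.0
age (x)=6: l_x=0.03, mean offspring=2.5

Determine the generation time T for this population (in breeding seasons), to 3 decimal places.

2.046

lx·mx: 0, 2.088, 1.943, 0.832, 0.38, 0.15, 0.075 → R0 = 5.468
x·lx·mx: 0, 2.088, 3.886, 2.496, 1.52, 0.75, 0.45 → Σ = 11.19
T = 11.19 / 5.468 = 2.046452… → 2.046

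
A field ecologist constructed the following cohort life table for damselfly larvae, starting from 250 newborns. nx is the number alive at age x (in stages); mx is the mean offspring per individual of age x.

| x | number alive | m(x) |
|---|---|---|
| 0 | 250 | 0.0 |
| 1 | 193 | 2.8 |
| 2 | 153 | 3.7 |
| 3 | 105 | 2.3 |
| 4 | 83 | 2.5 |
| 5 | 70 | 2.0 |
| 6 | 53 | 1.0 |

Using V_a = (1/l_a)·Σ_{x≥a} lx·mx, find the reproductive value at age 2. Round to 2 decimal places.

lx = nx/n0 = nx/250: 1, 0.772, 0.612, 0.42, 0.332, 0.28, 0.212
lx·mx for x ≥ 2: 2.2644, 0.966, 0.83, 0.56, 0.212 → sum = 4.8324
V_2 = 4.8324 / l_2 = 4.8324 / 0.612 = 7.896078… → 7.90

7.90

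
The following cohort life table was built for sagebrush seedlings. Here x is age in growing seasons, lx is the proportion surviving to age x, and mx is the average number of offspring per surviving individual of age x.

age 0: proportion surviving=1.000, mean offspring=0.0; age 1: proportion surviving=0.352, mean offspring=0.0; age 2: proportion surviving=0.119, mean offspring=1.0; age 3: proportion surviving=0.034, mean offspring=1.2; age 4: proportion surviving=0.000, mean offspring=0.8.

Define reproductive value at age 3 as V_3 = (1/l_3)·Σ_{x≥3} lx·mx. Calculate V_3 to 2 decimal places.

1.20

lx·mx for x ≥ 3: 0.0408, 0 → sum = 0.0408
V_3 = 0.0408 / l_3 = 0.0408 / 0.034 = 1.2 → 1.20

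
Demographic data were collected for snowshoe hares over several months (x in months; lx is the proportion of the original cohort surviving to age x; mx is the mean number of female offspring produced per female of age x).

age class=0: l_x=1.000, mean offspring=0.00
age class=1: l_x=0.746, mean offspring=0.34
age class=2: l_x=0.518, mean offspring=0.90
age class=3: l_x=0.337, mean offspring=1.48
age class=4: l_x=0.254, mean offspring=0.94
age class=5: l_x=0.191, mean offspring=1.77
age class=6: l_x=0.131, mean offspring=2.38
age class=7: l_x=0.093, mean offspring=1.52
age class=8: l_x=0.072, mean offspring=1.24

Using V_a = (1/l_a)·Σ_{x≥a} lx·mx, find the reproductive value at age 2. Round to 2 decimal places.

4.02

lx·mx for x ≥ 2: 0.4662, 0.49876, 0.23876, 0.33807, 0.31178, 0.14136, 0.08928 → sum = 2.08421
V_2 = 2.08421 / l_2 = 2.08421 / 0.518 = 4.023571… → 4.02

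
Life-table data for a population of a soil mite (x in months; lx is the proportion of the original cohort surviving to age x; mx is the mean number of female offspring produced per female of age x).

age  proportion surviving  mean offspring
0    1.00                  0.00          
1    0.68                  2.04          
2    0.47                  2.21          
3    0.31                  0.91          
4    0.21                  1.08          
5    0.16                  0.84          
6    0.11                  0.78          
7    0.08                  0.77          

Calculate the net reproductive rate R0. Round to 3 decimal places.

lx·mx by age: 0, 1.3872, 1.0387, 0.2821, 0.2268, 0.1344, 0.0858, 0.0616
R0 = Σ lx·mx = 3.2166 → 3.217

3.217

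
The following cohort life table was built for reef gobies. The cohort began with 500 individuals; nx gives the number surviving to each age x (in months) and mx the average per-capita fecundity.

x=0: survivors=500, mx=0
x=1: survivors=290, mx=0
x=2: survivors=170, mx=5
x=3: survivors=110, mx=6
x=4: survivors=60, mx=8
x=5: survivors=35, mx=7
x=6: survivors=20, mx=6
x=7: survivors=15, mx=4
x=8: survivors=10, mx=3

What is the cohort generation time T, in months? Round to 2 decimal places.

3.36

lx = nx/n0 = nx/500: 1, 0.58, 0.34, 0.22, 0.12, 0.07, 0.04, 0.03, 0.02
lx·mx: 0, 0, 1.7, 1.32, 0.96, 0.49, 0.24, 0.12, 0.06 → R0 = 4.89
x·lx·mx: 0, 0, 3.4, 3.96, 3.84, 2.45, 1.44, 0.84, 0.48 → Σ = 16.41
T = 16.41 / 4.89 = 3.355828… → 3.36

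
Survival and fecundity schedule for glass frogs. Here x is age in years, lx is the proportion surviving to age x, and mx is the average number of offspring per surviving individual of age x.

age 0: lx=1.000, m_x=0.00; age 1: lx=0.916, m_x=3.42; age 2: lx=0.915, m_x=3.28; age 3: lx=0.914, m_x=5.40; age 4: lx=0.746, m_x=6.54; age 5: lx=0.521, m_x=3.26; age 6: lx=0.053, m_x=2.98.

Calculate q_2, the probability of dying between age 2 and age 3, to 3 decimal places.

0.001

q_2 = (l_2 − l_3) / l_2 = (0.915 − 0.914) / 0.915
     = 0.001 / 0.915 = 0.001093… → 0.001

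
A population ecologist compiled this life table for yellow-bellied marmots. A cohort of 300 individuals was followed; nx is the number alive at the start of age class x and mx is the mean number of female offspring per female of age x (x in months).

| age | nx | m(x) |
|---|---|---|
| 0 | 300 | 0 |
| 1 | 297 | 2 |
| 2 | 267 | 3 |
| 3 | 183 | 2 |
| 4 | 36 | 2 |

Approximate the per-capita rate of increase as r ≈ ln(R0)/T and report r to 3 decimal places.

lx = nx/n0 = nx/300: 1, 0.99, 0.89, 0.61, 0.12
R0 = Σ lx·mx = 0 + 1.98 + 2.67 + 1.22 + 0.24 = 6.11
Σ x·lx·mx = 11.94; T = 11.94/6.11 = 1.95417…
r ≈ ln(R0)/T = ln(6.11)/1.95417… = 0.92619… → 0.926

0.926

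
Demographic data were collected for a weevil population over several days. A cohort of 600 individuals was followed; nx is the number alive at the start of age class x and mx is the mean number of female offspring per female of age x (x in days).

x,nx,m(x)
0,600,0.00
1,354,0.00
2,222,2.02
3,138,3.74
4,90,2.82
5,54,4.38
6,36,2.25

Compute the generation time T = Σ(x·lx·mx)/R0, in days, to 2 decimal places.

3.34

lx = nx/n0 = nx/600: 1, 0.59, 0.37, 0.23, 0.15, 0.09, 0.06
lx·mx: 0, 0, 0.7474, 0.8602, 0.423, 0.3942, 0.135 → R0 = 2.5598
x·lx·mx: 0, 0, 1.4948, 2.5806, 1.692, 1.971, 0.81 → Σ = 8.5484
T = 8.5484 / 2.5598 = 3.33948… → 3.34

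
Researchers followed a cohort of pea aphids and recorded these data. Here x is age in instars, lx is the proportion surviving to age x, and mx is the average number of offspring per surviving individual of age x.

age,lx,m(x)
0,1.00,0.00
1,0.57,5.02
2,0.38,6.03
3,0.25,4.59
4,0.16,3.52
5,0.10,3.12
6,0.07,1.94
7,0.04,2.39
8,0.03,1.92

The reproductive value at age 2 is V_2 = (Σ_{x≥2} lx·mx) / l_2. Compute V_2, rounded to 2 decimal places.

lx·mx for x ≥ 2: 2.2914, 1.1475, 0.5632, 0.312, 0.1358, 0.0956, 0.0576 → sum = 4.6031
V_2 = 4.6031 / l_2 = 4.6031 / 0.38 = 12.113421… → 12.11

12.11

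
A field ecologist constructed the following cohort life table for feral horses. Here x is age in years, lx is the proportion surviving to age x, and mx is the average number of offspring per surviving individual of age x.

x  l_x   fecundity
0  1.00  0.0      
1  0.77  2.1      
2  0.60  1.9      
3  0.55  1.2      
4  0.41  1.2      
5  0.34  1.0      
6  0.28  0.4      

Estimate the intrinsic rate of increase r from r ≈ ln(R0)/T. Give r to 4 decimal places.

R0 = Σ lx·mx = 0 + 1.617 + 1.14 + 0.66 + 0.492 + 0.34 + 0.112 = 4.361
Σ x·lx·mx = 10.217; T = 10.217/4.361 = 2.34281…
r ≈ ln(R0)/T = ln(4.361)/2.34281… = 0.628604… → 0.6286

0.6286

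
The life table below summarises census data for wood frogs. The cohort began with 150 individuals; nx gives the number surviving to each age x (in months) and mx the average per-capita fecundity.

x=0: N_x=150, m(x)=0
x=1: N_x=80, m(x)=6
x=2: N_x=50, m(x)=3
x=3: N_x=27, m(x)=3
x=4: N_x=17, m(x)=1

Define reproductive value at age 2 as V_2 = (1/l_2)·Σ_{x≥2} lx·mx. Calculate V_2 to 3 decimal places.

lx = nx/n0 = nx/150: 1, 0.53333…, 0.33333…, 0.18, 0.11333…
lx·mx for x ≥ 2: 1…, 0.54, 0.113333… → sum = 1.653333…
V_2 = 1.653333… / l_2 = 1.653333… / 0.333333… = 4.96… → 4.960

4.960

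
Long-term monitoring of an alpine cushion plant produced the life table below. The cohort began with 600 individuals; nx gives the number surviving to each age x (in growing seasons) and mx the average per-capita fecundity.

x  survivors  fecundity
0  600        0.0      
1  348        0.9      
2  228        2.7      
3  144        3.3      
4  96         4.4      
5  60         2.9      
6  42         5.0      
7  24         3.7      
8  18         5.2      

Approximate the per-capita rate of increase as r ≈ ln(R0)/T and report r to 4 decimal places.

lx = nx/n0 = nx/600: 1, 0.58, 0.38, 0.24, 0.16, 0.1, 0.07, 0.04, 0.03
R0 = Σ lx·mx = 0 + 0.522 + 1.026 + 0.792 + 0.704 + 0.29 + 0.35 + 0.148 + 0.156 = 3.988
Σ x·lx·mx = 13.6; T = 13.6/3.988 = 3.41023…
r ≈ ln(R0)/T = ln(3.988)/3.41023… = 0.405629… → 0.4056

0.4056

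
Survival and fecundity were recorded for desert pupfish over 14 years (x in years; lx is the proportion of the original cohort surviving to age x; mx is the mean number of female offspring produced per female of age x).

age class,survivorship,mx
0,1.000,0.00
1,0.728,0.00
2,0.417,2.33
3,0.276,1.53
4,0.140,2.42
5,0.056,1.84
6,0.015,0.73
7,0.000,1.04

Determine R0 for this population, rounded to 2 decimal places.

1.85

lx·mx by age: 0, 0, 0.97161, 0.42228, 0.3388, 0.10304, 0.01095, 0
R0 = Σ lx·mx = 1.84668 → 1.85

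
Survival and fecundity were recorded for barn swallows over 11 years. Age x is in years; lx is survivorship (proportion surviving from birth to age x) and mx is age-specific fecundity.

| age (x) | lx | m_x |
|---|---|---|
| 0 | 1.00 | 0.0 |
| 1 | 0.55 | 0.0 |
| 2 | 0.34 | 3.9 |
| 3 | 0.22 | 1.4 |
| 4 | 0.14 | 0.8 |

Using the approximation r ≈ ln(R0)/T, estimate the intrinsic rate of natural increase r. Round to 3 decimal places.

R0 = Σ lx·mx = 0 + 0 + 1.326 + 0.308 + 0.112 = 1.746
Σ x·lx·mx = 4.024; T = 4.024/1.746 = 2.3047…
r ≈ ln(R0)/T = ln(1.746)/2.3047… = 0.24182… → 0.242

0.242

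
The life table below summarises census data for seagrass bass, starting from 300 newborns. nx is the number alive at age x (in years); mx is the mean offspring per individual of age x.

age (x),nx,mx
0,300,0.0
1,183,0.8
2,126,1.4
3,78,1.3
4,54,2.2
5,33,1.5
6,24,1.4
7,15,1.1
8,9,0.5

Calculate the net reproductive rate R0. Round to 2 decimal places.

lx = nx/n0 = nx/300: 1, 0.61, 0.42, 0.26, 0.18, 0.11, 0.08, 0.05, 0.03
lx·mx by age: 0, 0.488, 0.588, 0.338, 0.396, 0.165, 0.112, 0.055, 0.015
R0 = Σ lx·mx = 2.157 → 2.16

2.16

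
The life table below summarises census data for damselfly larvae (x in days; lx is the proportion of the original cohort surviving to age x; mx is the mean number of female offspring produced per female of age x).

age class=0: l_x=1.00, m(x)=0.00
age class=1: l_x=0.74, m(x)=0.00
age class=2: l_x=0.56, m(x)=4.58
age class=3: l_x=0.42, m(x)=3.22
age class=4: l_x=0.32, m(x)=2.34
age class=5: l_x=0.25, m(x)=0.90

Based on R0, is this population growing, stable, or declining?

R0 = Σ lx·mx = 0 + 0 + 2.5648 + 1.3524 + 0.7488 + 0.225 = 4.891
R0 > 1, so the population is growing.

growing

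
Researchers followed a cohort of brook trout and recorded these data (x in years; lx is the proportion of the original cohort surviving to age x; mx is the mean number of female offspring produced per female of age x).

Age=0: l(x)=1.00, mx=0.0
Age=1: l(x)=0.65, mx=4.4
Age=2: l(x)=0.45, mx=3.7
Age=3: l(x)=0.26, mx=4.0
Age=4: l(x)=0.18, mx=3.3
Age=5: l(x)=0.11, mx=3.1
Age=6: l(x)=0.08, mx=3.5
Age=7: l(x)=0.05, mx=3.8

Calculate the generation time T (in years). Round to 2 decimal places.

lx·mx: 0, 2.86, 1.665, 1.04, 0.594, 0.341, 0.28, 0.19 → R0 = 6.97
x·lx·mx: 0, 2.86, 3.33, 3.12, 2.376, 1.705, 1.68, 1.33 → Σ = 16.401
T = 16.401 / 6.97 = 2.353085… → 2.35

2.35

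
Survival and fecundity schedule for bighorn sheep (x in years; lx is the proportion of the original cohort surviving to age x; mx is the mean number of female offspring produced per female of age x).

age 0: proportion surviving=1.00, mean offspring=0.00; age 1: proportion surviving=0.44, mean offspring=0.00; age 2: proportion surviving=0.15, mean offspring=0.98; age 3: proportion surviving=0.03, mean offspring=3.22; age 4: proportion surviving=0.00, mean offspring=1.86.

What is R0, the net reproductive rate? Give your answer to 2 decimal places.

0.24

lx·mx by age: 0, 0, 0.147, 0.0966, 0
R0 = Σ lx·mx = 0.2436 → 0.24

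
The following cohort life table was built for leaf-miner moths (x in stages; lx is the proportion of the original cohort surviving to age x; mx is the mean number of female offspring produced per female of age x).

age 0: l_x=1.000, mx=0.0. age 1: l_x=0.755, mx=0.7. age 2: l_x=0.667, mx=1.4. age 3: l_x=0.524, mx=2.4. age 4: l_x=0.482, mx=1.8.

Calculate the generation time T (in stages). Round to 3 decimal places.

2.687

lx·mx: 0, 0.5285, 0.9338, 1.2576, 0.8676 → R0 = 3.5875
x·lx·mx: 0, 0.5285, 1.8676, 3.7728, 3.4704 → Σ = 9.6393
T = 9.6393 / 3.5875 = 2.686913… → 2.687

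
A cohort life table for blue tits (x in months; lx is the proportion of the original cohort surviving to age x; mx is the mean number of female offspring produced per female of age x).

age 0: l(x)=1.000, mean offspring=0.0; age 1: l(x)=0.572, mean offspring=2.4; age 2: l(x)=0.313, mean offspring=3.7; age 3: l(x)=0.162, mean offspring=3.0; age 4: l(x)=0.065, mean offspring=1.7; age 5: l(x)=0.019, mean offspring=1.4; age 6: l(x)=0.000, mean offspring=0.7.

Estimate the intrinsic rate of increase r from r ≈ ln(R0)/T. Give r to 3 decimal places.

R0 = Σ lx·mx = 0 + 1.3728 + 1.1581 + 0.486 + 0.1105 + 0.0266 + 0 = 3.154
Σ x·lx·mx = 5.722; T = 5.722/3.154 = 1.8142…
r ≈ ln(R0)/T = ln(3.154)/1.8142… = 0.63315… → 0.633

0.633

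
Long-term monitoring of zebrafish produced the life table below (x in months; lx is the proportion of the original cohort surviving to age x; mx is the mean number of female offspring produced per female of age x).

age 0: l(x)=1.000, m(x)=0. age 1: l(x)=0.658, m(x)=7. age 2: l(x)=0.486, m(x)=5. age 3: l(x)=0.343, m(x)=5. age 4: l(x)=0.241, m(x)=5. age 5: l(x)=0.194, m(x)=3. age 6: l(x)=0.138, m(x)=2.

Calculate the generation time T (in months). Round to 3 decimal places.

lx·mx: 0, 4.606, 2.43, 1.715, 1.205, 0.582, 0.276 → R0 = 10.814
x·lx·mx: 0, 4.606, 4.86, 5.145, 4.82, 2.91, 1.656 → Σ = 23.997
T = 23.997 / 10.814 = 2.219068… → 2.219

2.219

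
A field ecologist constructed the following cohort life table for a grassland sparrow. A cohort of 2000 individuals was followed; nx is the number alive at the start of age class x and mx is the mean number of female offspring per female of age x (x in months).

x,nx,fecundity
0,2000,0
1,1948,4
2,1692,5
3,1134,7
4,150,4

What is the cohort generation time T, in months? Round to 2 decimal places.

lx = nx/n0 = nx/2000: 1, 0.974, 0.846, 0.567, 0.075
lx·mx: 0, 3.896, 4.23, 3.969, 0.3 → R0 = 12.395
x·lx·mx: 0, 3.896, 8.46, 11.907, 1.2 → Σ = 25.463
T = 25.463 / 12.395 = 2.054296… → 2.05

2.05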